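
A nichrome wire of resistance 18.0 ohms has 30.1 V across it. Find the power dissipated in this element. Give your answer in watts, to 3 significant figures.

50.3 W

Voltage and resistance are given, so P = V²/R is the one-step route.
P = (30.1 V)² / 18.0 Ω = 50.33 W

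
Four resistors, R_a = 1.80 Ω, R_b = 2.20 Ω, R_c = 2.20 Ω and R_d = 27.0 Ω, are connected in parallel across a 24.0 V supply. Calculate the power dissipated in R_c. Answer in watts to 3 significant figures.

262 W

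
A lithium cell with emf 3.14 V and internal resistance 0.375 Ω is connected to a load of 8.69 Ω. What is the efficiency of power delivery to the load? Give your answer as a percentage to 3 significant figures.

95.9 %

Both r and R carry the same current, so the power split is just the resistance split: η = R/(R+r).
η = R / (R + r) = 8.69 / (8.69 + 0.375) = 0.9586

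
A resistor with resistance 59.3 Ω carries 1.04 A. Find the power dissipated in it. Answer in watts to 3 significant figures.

Current and resistance are given, so P = I²R is the direct form.
P = (1.040 A)² × 59.3 Ω = 64.14 W

64.1 W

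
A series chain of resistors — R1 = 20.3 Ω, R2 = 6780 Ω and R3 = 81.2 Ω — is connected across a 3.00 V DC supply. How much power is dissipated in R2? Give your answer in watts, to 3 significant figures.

Every series element carries the same I. Get I from the total resistance, then P = I² × R2.
R_total = 20.3 + 6780 + 81.2 = 6882 Ω
I = V / R_total = 3.00 / 6882 = 0.0004360 A
P_R2 = I² × R2 = (0.0004360)² × 6780 = 0.001289 W

0.00129 W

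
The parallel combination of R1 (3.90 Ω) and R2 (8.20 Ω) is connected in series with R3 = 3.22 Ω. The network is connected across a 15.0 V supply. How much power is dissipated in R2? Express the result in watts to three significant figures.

Combine R1 and R2 into their parallel equivalent first, reducing the network to two series resistors.
R_p = (3.90×8.20)/(3.90+8.20) = 2.643 Ω
R_total = R_p + 3.22 = 2.643 + 3.22 = 5.863 Ω
I = V / R_total = 15.0 / 5.863 = 2.558 A
Voltage across the parallel pair: V_p = I × R_p = 2.558 × 2.643 = 6.762 V
R2 sits across V_p; its power is V_p²/R.
P_R2 = (6.762)² / 8.20 = 5.576 W

5.58 W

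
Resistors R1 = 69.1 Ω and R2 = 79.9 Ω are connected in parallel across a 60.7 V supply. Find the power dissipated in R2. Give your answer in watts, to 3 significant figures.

Every branch has 60.7 V across it, so for R2 the power is simply V²/R.
P_R2 = V² / R2 = (60.7)² / 79.9 Ω = 46.11 W

46.1 W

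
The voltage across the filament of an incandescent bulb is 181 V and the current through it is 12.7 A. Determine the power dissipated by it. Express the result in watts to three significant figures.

2300 W

Since both terminal voltage and current are stated, P = V I gives the power in one step.
P = 181 V × 12.70 A = 2299 W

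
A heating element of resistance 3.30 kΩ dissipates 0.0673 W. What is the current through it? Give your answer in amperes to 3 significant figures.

0.00452 A

The two known quantities fix the third via I = √(P / R).
I = √(0.0673 / 3300) = 0.004516 A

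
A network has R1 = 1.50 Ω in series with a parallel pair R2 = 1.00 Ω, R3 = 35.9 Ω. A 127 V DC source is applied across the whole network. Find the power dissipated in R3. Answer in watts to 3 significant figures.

Collapse R2‖R3 to a single equivalent, reducing the network to two series elements.
R_p = (1.00×35.9)/(1.00+35.9) = 0.9729 Ω
R_total = 1.50 + 0.9729 = 2.473 Ω
I = V / R_total = 127 / 2.473 = 51.36 A
Voltage across the parallel pair: V_p = I × R_p = 51.36 × 0.9729 = 49.96 V
R3 sees V_p directly, so P = V_p² / R3.
P_R3 = (49.96)² / 35.9 = 69.54 W

69.5 W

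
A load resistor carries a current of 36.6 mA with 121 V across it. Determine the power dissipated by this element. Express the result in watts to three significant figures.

4.43 W

With V and I both given, power follows immediately from P = V I.
P = 121 V × 0.03660 A = 4.429 W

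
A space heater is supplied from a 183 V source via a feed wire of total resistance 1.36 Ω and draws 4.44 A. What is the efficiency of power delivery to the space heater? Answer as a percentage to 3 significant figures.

96.7 %

The feed wire carries the full 4.44 A.
P_line = I² R_line = (4.440)² × 1.36 = 26.81 W
P_source = V I = 183 × 4.440 = 812.5 W; P_load = 785.7 W
η = P_load / P_source = 785.7 / 812.5 = 0.9670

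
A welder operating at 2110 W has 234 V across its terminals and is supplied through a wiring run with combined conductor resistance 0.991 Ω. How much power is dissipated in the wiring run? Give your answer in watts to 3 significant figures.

Only the current and the line resistance are needed for the I²R loss.
I = P / V = 2110 / 234 = 9.017 A through the wiring run.
P_line = I² R_line = (9.017)² × 0.991 = 80.58 W

80.6 W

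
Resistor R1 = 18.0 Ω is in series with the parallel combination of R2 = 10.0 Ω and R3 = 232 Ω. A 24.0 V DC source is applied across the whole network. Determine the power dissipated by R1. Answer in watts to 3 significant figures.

13.6 W

First combine the parallel branches into one equivalent R_p, then R1 + R_p is a series pair.
R_p = (10.0×232)/(10.0+232) = 9.587 Ω
R_total = 18.0 + 9.587 = 27.59 Ω
I = V / R_total = 24.0 / 27.59 = 0.8700 A
All the current flows through R1; use P = I²R.
P_R1 = (0.8700)² × 18.0 = 13.62 W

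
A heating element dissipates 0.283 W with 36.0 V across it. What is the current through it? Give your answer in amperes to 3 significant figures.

0.00786 A

The two known quantities fix the third via I = P / V.
I = 0.283 / 36.0 = 0.007861 A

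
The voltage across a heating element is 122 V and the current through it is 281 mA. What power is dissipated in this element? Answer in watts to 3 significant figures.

V and I are known directly — P = V I, no intermediate step needed.
P = 122 V × 0.2810 A = 34.28 W

34.3 W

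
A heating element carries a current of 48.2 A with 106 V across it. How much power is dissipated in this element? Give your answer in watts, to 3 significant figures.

5110 W

With V and I both given, power follows immediately from P = V I.
P = 106 V × 48.20 A = 5109 W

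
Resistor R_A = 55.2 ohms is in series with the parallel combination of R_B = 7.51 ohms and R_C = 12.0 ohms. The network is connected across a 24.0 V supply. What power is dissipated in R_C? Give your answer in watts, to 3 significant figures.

Collapse R_B‖R_C to a single equivalent, reducing the network to two series elements.
R_p = (7.51×12.0)/(7.51+12.0) = 4.619 Ω
R_total = 55.2 + 4.619 = 59.82 Ω
I = V / R_total = 24.0 / 59.82 = 0.4012 A
Voltage across the parallel pair: V_p = I × R_p = 0.4012 × 4.619 = 1.853 V
With V_p across R_C, its power is V_p²/R_C.
P_R_C = (1.853)² / 12.0 = 0.2862 W

0.286 W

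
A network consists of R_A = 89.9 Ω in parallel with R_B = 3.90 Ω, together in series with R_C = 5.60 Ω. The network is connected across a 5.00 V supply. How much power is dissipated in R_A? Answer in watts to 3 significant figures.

Combine R_A and R_B into their parallel equivalent first, reducing the network to two series resistors.
R_p = (89.9×3.90)/(89.9+3.90) = 3.738 Ω
R_total = R_p + 5.60 = 3.738 + 5.60 = 9.338 Ω
I = V / R_total = 5.00 / 9.338 = 0.5355 A
Voltage across the parallel pair: V_p = I × R_p = 0.5355 × 3.738 = 2.001 V
Use P = V²/R for R_A with V = V_p.
P_R_A = (2.001)² / 89.9 = 0.04456 W

0.0446 W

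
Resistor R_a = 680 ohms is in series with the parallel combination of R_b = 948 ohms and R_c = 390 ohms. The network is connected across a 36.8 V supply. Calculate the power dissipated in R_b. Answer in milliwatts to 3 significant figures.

First combine the parallel branches into one equivalent R_p, then R_a + R_p is a series pair.
R_p = (948×390)/(948+390) = 276.3 Ω
R_total = 680 + 276.3 = 956.3 Ω
I = V / R_total = 36.8 / 956.3 = 0.03848 A
Voltage across the parallel pair: V_p = I × R_p = 0.03848 × 276.3 = 10.63 V
R_b sees V_p directly, so P = V_p² / R_b.
P_R_b = (10.63)² / 948 = 0.1193 W

119 mW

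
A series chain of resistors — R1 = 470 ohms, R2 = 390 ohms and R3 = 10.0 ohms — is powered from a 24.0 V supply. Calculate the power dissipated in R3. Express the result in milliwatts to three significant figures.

7.61 mW

In a series string the same current flows through every resistor — find that current, then P = I²R for the one we want.
R_total = 470 + 390 + 10.0 = 870.0 Ω
I = V / R_total = 24.0 / 870.0 = 0.02759 A
P_R3 = I² × R3 = (0.02759)² × 10.0 = 0.007610 W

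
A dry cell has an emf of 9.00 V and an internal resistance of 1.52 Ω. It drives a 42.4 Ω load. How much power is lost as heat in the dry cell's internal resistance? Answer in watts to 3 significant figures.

0.0638 W

The source's internal resistance is just another series element carrying I; its dissipation is I²r.
I = ε / (r + R) = 9.00 / (1.52 + 42.4) = 0.2049 A
P_int = I² r = (0.2049)² × 1.52 = 0.06383 W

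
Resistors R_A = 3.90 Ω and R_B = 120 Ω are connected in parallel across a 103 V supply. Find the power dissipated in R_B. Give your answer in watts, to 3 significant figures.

88.4 W

Parallel branches share the same voltage; P = V²/R gives the branch power in one step.
P_R_B = V² / R_B = (103)² / 120 Ω = 88.41 W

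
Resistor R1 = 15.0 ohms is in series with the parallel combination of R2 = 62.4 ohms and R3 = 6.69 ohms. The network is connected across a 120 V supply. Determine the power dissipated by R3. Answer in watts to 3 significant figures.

177 W

Replace R2 and R3 with their parallel equivalent so the circuit becomes R1 in series with R_p.
R_p = (62.4×6.69)/(62.4+6.69) = 6.042 Ω
R_total = 15.0 + 6.042 = 21.04 Ω
I = V / R_total = 120 / 21.04 = 5.703 A
Voltage across the parallel pair: V_p = I × R_p = 5.703 × 6.042 = 34.46 V
R3 sees V_p directly, so P = V_p² / R3.
P_R3 = (34.46)² / 6.69 = 177.5 W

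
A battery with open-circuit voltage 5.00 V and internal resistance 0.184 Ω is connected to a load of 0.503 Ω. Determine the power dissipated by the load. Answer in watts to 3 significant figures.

26.6 W

Load and internal resistance form a series loop — compute the loop current, then the load power via I²R.
I = ε / (r + R) = 5.00 / (0.184 + 0.503) = 7.278 A
P_load = I² R = (7.278)² × 0.503 = 26.64 W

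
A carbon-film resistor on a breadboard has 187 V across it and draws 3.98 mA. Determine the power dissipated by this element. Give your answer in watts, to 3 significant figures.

Since both terminal voltage and current are stated, P = V I gives the power in one step.
P = 187 V × 0.003980 A = 0.7443 W

0.744 W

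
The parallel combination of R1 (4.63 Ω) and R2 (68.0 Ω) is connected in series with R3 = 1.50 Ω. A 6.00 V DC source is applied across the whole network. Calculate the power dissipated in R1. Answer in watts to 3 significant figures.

Collapse the R1‖R2 pair into one equivalent R_p; then R_p and R3 form a series string.
R_p = (4.63×68.0)/(4.63+68.0) = 4.335 Ω
R_total = R_p + 1.50 = 4.335 + 1.50 = 5.835 Ω
I = V / R_total = 6.00 / 5.835 = 1.028 A
Voltage across the parallel pair: V_p = I × R_p = 1.028 × 4.335 = 4.458 V
R1 sits across V_p; its power is V_p²/R.
P_R1 = (4.458)² / 4.63 = 4.292 W

4.29 W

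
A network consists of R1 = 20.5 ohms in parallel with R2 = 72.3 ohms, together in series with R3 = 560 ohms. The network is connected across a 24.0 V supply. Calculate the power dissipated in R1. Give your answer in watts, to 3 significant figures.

First find R_p for the parallel pair, then treat R_p + R3 as a series loop.
R_p = (20.5×72.3)/(20.5+72.3) = 15.97 Ω
R_total = R_p + 560 = 15.97 + 560 = 576.0 Ω
I = V / R_total = 24.0 / 576.0 = 0.04167 A
Voltage across the parallel pair: V_p = I × R_p = 0.04167 × 15.97 = 0.6655 V
R1 has V_p across it, so P = V_p²/R1.
P_R1 = (0.6655)² / 20.5 = 0.02161 W

0.0216 W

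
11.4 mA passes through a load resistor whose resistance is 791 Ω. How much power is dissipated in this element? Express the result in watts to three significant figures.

The current through and the resistance of the element are both given; use P = I²R.
P = (0.01140 A)² × 791 Ω = 0.1028 W

0.103 W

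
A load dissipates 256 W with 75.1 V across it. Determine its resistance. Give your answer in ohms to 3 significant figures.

The two known quantities fix the third via R = V² / P.
R = (75.1)² / 256 = 22.03 Ω

22.0 Ω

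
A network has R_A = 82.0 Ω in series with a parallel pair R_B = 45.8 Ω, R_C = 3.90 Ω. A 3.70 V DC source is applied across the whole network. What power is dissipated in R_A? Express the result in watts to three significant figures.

0.153 W

First combine the parallel branches into one equivalent R_p, then R_A + R_p is a series pair.
R_p = (45.8×3.90)/(45.8+3.90) = 3.594 Ω
R_total = 82.0 + 3.594 = 85.59 Ω
I = V / R_total = 3.70 / 85.59 = 0.04323 A
R_A carries the full series current, so P = I²R.
P_R_A = (0.04323)² × 82.0 = 0.1532 W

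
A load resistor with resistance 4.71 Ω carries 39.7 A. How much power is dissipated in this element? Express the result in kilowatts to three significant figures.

With I and R stated, P = I²R applies in one step.
P = (39.70 A)² × 4.71 Ω = 7423 W

7.42 kW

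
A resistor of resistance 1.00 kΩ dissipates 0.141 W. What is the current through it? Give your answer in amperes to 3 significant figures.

0.0119 A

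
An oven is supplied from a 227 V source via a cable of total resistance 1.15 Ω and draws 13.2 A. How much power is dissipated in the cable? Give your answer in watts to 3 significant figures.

200 W

Line loss is just I²R for the cable — we know both I and R_line directly.
The cable carries the full 13.2 A.
P_line = I² R_line = (13.20)² × 1.15 = 200.4 W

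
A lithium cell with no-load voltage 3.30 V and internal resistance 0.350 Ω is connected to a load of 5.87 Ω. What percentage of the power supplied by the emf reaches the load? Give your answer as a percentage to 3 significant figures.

94.4 %

Efficiency is P_load / P_total. With a series r and R sharing the same I, P = I²R for each, so η = R/(R+r).
η = R / (R + r) = 5.87 / (5.87 + 0.350) = 0.9437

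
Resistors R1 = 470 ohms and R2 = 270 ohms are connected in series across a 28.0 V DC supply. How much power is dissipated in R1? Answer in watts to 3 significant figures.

Series elements share the same current, so find I first, then use P = I²R.
R_total = 470 + 270 = 740.0 Ω
I = V / R_total = 28.0 / 740.0 = 0.03784 A
P_R1 = I² × R1 = (0.03784)² × 470 = 0.6729 W

0.673 W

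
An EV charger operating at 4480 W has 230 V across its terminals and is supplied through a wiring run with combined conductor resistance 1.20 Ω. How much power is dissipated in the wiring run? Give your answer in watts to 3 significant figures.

455 W

The wiring run and load are in series, so the same current flows in both; the loss is I²R_line.
I = P / V = 4480 / 230 = 19.48 A through the wiring run.
P_line = I² R_line = (19.48)² × 1.20 = 455.3 W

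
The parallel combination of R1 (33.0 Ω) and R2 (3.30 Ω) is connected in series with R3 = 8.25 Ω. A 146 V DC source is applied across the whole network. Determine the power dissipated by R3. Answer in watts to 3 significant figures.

Combine R1 and R2 into their parallel equivalent first, reducing the network to two series resistors.
R_p = (33.0×3.30)/(33.0+3.30) = 3.000 Ω
R_total = R_p + 8.25 = 3.000 + 8.25 = 11.25 Ω
I = V / R_total = 146 / 11.25 = 12.98 A
R3 carries the full series current, so P = I²R.
P_R3 = (12.98)² × 8.25 = 1389 W

1390 W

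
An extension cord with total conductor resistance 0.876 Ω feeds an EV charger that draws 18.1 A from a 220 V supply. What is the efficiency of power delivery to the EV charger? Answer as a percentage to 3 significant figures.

92.8 %

The extension cord carries the full 18.1 A.
P_line = I² R_line = (18.10)² × 0.876 = 287.0 W
P_source = V I = 220 × 18.10 = 3982 W; P_load = 3695 W
η = P_load / P_source = 3695 / 3982 = 0.9279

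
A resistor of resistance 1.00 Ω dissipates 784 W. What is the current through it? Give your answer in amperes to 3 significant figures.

28.0 A

Inverting the appropriate power form: I = √(P / R).
I = √(784 / 1.00) = 28.00 A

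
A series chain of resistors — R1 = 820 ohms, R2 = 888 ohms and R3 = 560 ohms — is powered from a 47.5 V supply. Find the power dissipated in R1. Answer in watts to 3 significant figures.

0.360 W

Since the resistors are in series they all carry the loop current I = V/R_total; the power in any one is I²R.
R_total = 820 + 888 + 560 = 2268 Ω
I = V / R_total = 47.5 / 2268 = 0.02094 A
P_R1 = I² × R1 = (0.02094)² × 820 = 0.3597 W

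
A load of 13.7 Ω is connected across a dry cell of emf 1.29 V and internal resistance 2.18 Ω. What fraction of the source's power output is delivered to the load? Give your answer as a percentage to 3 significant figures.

86.3 %

Both r and R carry the same current, so the power split is just the resistance split: η = R/(R+r).
η = R / (R + r) = 13.7 / (13.7 + 2.18) = 0.8627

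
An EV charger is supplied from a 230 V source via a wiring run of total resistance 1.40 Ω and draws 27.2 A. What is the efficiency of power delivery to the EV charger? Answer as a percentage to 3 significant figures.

83.4 %

The wiring run carries the full 27.2 A.
P_line = I² R_line = (27.20)² × 1.40 = 1036 W
P_source = V I = 230 × 27.20 = 6256 W; P_load = 5220 W
η = P_load / P_source = 5220 / 6256 = 0.8344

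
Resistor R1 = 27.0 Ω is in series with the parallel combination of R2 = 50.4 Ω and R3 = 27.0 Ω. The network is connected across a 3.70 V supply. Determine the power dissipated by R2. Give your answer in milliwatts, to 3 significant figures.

First combine the parallel branches into one equivalent R_p, then R1 + R_p is a series pair.
R_p = (50.4×27.0)/(50.4+27.0) = 17.58 Ω
R_total = 27.0 + 17.58 = 44.58 Ω
I = V / R_total = 3.70 / 44.58 = 0.08299 A
Voltage across the parallel pair: V_p = I × R_p = 0.08299 × 17.58 = 1.459 V
With V_p across R2, its power is V_p²/R2.
P_R2 = (1.459)² / 50.4 = 0.04224 W

42.2 mW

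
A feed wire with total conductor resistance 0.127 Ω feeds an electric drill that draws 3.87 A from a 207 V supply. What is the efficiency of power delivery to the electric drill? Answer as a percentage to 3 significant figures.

The feed wire carries the full 3.87 A.
P_line = I² R_line = (3.870)² × 0.127 = 1.902 W
P_source = V I = 207 × 3.870 = 801.1 W; P_load = 799.2 W
η = P_load / P_source = 799.2 / 801.1 = 0.9976

99.8 %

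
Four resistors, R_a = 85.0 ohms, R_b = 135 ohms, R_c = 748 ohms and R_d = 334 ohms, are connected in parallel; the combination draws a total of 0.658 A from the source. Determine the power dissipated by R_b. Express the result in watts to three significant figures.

5.81 W

Parallel branches share V, not I — compute V via R_eq, then use V²/R for the target branch.
1/R_eq = 1/85.0 + 1/135 + 1/748 + 1/334 ⇒ R_eq = 42.55 Ω
V = I_total × R_eq = 0.6580 × 42.55 = 28.00 V
P_R_b = V² / R_b = (28.00)² / 135 = 5.806 W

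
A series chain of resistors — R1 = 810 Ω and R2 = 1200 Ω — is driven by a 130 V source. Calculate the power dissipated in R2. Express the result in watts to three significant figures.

Since the resistors are in series they all carry the loop current I = V/R_total; the power in any one is I²R.
R_total = 810 + 1200 = 2010 Ω
I = V / R_total = 130 / 2010 = 0.06468 A
P_R2 = I² × R2 = (0.06468)² × 1200 = 5.020 W

5.02 W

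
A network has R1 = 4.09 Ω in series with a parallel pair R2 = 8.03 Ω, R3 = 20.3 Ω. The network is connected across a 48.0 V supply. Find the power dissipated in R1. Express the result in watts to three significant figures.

Replace R2 and R3 with their parallel equivalent so the circuit becomes R1 in series with R_p.
R_p = (8.03×20.3)/(8.03+20.3) = 5.754 Ω
R_total = 4.09 + 5.754 = 9.844 Ω
I = V / R_total = 48.0 / 9.844 = 4.876 A
R1 is in the main series path, so its power is I²R1.
P_R1 = (4.876)² × 4.09 = 97.25 W

97.2 W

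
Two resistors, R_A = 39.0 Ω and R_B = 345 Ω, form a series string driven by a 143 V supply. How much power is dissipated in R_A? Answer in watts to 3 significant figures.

5.41 W

The current is common to all series resistors; compute it, then apply P = I²R for the target.
R_total = 39.0 + 345 = 384.0 Ω
I = V / R_total = 143 / 384.0 = 0.3724 A
P_R_A = I² × R_A = (0.3724)² × 39.0 = 5.408 W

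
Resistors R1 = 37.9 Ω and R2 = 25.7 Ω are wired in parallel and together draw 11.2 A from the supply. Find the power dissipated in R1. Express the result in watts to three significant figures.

776 W

Parallel branches share V, not I — compute V via R_eq, then use V²/R for the target branch.
1/R_eq = 1/37.9 + 1/25.7 ⇒ R_eq = 15.31 Ω
V = I_total × R_eq = 11.20 × 15.31 = 171.5 V
P_R1 = V² / R1 = (171.5)² / 37.9 = 776.3 W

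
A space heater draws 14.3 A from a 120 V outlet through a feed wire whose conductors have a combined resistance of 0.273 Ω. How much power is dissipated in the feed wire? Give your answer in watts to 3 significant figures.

Only the current and the line resistance are needed for the I²R loss.
The feed wire carries the full 14.3 A.
P_line = I² R_line = (14.30)² × 0.273 = 55.83 W

55.8 W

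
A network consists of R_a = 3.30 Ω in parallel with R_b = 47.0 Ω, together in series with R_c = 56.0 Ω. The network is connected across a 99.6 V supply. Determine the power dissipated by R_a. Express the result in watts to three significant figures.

8.19 W

First find R_p for the parallel pair, then treat R_p + R_c as a series loop.
R_p = (3.30×47.0)/(3.30+47.0) = 3.083 Ω
R_total = R_p + 56.0 = 3.083 + 56.0 = 59.08 Ω
I = V / R_total = 99.6 / 59.08 = 1.686 A
Voltage across the parallel pair: V_p = I × R_p = 1.686 × 3.083 = 5.198 V
R_a has V_p across it, so P = V_p²/R_a.
P_R_a = (5.198)² / 3.30 = 8.188 W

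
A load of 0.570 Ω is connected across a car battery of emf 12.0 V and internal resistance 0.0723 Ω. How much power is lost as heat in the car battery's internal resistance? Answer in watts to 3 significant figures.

r is in series with the load, so it carries the full circuit current — the loss in it is I²r.
I = ε / (r + R) = 12.0 / (0.0723 + 0.570) = 18.68 A
P_int = I² r = (18.68)² × 0.0723 = 25.24 W

25.2 W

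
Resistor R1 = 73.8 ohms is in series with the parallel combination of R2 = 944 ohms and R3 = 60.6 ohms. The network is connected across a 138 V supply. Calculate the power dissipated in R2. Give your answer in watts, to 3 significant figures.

Collapse R2‖R3 to a single equivalent, reducing the network to two series elements.
R_p = (944×60.6)/(944+60.6) = 56.94 Ω
R_total = 73.8 + 56.94 = 130.7 Ω
I = V / R_total = 138 / 130.7 = 1.055 A
Voltage across the parallel pair: V_p = I × R_p = 1.055 × 56.94 = 60.10 V
R2 is across V_p, so use P = V²/R for that branch.
P_R2 = (60.10)² / 944 = 3.827 W

3.83 W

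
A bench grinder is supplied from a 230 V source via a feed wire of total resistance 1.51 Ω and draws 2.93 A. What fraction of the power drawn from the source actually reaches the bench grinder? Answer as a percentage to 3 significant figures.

98.1 %

The feed wire carries the full 2.93 A.
P_line = I² R_line = (2.930)² × 1.51 = 12.96 W
P_source = V I = 230 × 2.930 = 673.9 W; P_load = 660.9 W
η = P_load / P_source = 660.9 / 673.9 = 0.9808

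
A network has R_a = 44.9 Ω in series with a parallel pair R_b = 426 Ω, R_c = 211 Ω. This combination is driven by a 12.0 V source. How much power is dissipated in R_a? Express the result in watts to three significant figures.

First combine the parallel branches into one equivalent R_p, then R_a + R_p is a series pair.
R_p = (426×211)/(426+211) = 141.1 Ω
R_total = 44.9 + 141.1 = 186.0 Ω
I = V / R_total = 12.0 / 186.0 = 0.06451 A
R_a carries the full series current, so P = I²R.
P_R_a = (0.06451)² × 44.9 = 0.1869 W

0.187 W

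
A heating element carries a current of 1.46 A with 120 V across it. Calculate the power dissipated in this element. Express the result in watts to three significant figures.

175 W

Since both terminal voltage and current are stated, P = V I gives the power in one step.
P = 120 V × 1.460 A = 175.2 W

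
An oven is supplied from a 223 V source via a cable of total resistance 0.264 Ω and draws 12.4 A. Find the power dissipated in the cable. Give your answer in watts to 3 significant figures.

40.6 W

The cable and load are in series, so the same current flows in both; the loss is I²R_line.
The cable carries the full 12.4 A.
P_line = I² R_line = (12.40)² × 0.264 = 40.59 W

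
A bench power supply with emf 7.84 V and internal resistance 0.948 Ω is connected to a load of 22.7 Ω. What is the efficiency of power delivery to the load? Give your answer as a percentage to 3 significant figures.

η = P_load/(P_load+P_int) = I²R/(I²R+I²r) = R/(R+r) — the I² cancels for series elements.
η = R / (R + r) = 22.7 / (22.7 + 0.948) = 0.9599

96.0 %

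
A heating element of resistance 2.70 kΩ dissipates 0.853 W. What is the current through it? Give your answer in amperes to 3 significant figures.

0.0178 A

Rearranging the power relation for the two known quantities gives I = √(P / R).
I = √(0.853 / 2700) = 0.01777 A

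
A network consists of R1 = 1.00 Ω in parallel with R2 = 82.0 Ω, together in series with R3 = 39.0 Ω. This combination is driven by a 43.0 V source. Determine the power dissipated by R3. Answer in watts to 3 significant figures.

Collapse the R1‖R2 pair into one equivalent R_p; then R_p and R3 form a series string.
R_p = (1.00×82.0)/(1.00+82.0) = 0.9880 Ω
R_total = R_p + 39.0 = 0.9880 + 39.0 = 39.99 Ω
I = V / R_total = 43.0 / 39.99 = 1.075 A
All the supply current flows through R3; use P = I²R3.
P_R3 = (1.075)² × 39.0 = 45.10 W

45.1 W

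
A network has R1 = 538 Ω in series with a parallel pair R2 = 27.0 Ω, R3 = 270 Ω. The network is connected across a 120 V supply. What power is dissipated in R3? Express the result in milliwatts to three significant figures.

102 mW

First combine the parallel branches into one equivalent R_p, then R1 + R_p is a series pair.
R_p = (27.0×270)/(27.0+270) = 24.55 Ω
R_total = 538 + 24.55 = 562.5 Ω
I = V / R_total = 120 / 562.5 = 0.2133 A
Voltage across the parallel pair: V_p = I × R_p = 0.2133 × 24.55 = 5.236 V
R3 sees V_p directly, so P = V_p² / R3.
P_R3 = (5.236)² / 270 = 0.1015 W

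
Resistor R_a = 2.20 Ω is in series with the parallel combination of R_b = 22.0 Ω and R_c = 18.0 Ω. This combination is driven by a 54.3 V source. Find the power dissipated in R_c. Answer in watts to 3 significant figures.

110 W

First combine the parallel branches into one equivalent R_p, then R_a + R_p is a series pair.
R_p = (22.0×18.0)/(22.0+18.0) = 9.900 Ω
R_total = 2.20 + 9.900 = 12.10 Ω
I = V / R_total = 54.3 / 12.10 = 4.488 A
Voltage across the parallel pair: V_p = I × R_p = 4.488 × 9.900 = 44.43 V
With V_p across R_c, its power is V_p²/R_c.
P_R_c = (44.43)² / 18.0 = 109.7 W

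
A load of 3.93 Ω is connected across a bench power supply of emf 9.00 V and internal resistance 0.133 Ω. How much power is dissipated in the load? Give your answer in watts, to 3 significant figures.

The internal resistance and the load are in series, so the same I flows through both; get I from ε/(r+R), then I²R for the load.
I = ε / (r + R) = 9.00 / (0.133 + 3.93) = 2.215 A
P_load = I² R = (2.215)² × 3.93 = 19.28 W

19.3 W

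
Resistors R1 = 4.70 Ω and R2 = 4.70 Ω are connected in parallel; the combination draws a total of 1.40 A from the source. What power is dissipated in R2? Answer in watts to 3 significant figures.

2.30 W

We need the common branch voltage; get it from I_total × R_eq, then P = V²/R for the branch.
1/R_eq = 1/4.70 + 1/4.70 ⇒ R_eq = 2.350 Ω
V = I_total × R_eq = 1.400 × 2.350 = 3.290 V
P_R2 = V² / R2 = (3.290)² / 4.70 = 2.303 W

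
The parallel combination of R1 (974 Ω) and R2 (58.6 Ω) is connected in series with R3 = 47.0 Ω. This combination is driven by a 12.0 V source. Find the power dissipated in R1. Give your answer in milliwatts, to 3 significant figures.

Reduce the parallel combination to a single R_p; the circuit then becomes R_p in series with the remaining resistor.
R_p = (974×58.6)/(974+58.6) = 55.27 Ω
R_total = R_p + 47.0 = 55.27 + 47.0 = 102.3 Ω
I = V / R_total = 12.0 / 102.3 = 0.1173 A
Voltage across the parallel pair: V_p = I × R_p = 0.1173 × 55.27 = 6.485 V
R1 sits across V_p; its power is V_p²/R.
P_R1 = (6.485)² / 974 = 0.04318 W

43.2 mW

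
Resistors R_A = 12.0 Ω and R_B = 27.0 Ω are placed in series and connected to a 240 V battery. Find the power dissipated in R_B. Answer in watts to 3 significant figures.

Series elements share the same current, so find I first, then use P = I²R.
R_total = 12.0 + 27.0 = 39.00 Ω
I = V / R_total = 240 / 39.00 = 6.154 A
P_R_B = I² × R_B = (6.154)² × 27.0 = 1022 W

1020 W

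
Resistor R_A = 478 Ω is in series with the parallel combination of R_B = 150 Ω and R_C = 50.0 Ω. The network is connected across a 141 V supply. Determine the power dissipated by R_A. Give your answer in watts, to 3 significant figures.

Collapse R_B‖R_C to a single equivalent, reducing the network to two series elements.
R_p = (150×50.0)/(150+50.0) = 37.50 Ω
R_total = 478 + 37.50 = 515.5 Ω
I = V / R_total = 141 / 515.5 = 0.2735 A
The full supply current passes through R_A: P = I²R.
P_R_A = (0.2735)² × 478 = 35.76 W

35.8 W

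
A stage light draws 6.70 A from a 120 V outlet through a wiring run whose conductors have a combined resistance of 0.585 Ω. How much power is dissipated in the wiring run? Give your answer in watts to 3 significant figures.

26.3 W

Line loss is just I²R for the cable — we know both I and R_line directly.
The wiring run carries the full 6.70 A.
P_line = I² R_line = (6.700)² × 0.585 = 26.26 W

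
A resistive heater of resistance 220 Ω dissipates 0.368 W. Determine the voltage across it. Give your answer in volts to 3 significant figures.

9.00 V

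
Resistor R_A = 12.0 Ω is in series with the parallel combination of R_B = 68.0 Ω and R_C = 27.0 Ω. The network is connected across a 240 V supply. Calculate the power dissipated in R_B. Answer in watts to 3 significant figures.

Replace R_B and R_C with their parallel equivalent so the circuit becomes R_A in series with R_p.
R_p = (68.0×27.0)/(68.0+27.0) = 19.33 Ω
R_total = 12.0 + 19.33 = 31.33 Ω
I = V / R_total = 240 / 31.33 = 7.661 A
Voltage across the parallel pair: V_p = I × R_p = 7.661 × 19.33 = 148.1 V
R_B sees V_p directly, so P = V_p² / R_B.
P_R_B = (148.1)² / 68.0 = 322.4 W

322 W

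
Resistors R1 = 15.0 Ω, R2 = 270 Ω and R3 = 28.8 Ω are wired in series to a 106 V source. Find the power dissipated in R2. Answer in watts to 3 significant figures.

30.8 W

The current is common to all series resistors; compute it, then apply P = I²R for the target.
R_total = 15.0 + 270 + 28.8 = 313.8 Ω
I = V / R_total = 106 / 313.8 = 0.3378 A
P_R2 = I² × R2 = (0.3378)² × 270 = 30.81 W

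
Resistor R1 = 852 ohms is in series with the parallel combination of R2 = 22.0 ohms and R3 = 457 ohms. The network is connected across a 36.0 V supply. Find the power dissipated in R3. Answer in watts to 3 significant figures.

First combine the parallel branches into one equivalent R_p, then R1 + R_p is a series pair.
R_p = (22.0×457)/(22.0+457) = 20.99 Ω
R_total = 852 + 20.99 = 873.0 Ω
I = V / R_total = 36.0 / 873.0 = 0.04124 A
Voltage across the parallel pair: V_p = I × R_p = 0.04124 × 20.99 = 0.8656 V
With V_p across R3, its power is V_p²/R3.
P_R3 = (0.8656)² / 457 = 0.001639 W

0.00164 W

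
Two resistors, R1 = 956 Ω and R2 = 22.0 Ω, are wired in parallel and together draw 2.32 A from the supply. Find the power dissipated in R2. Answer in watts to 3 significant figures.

Parallel branches share V, not I — compute V via R_eq, then use V²/R for the target branch.
1/R_eq = 1/956 + 1/22.0 ⇒ R_eq = 21.51 Ω
V = I_total × R_eq = 2.320 × 21.51 = 49.89 V
P_R2 = V² / R2 = (49.89)² / 22.0 = 113.1 W

113 W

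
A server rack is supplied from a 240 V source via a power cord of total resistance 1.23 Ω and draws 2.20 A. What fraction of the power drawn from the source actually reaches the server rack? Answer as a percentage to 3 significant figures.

The power cord carries the full 2.20 A.
P_line = I² R_line = (2.200)² × 1.23 = 5.953 W
P_source = V I = 240 × 2.200 = 528.0 W; P_load = 522.0 W
η = P_load / P_source = 522.0 / 528.0 = 0.9887

98.9 %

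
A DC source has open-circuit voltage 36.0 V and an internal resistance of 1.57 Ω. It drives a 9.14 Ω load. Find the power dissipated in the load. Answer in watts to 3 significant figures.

With r and R in series, I = ε/(r+R); the load dissipates I²R.
I = ε / (r + R) = 36.0 / (1.57 + 9.14) = 3.361 A
P_load = I² R = (3.361)² × 9.14 = 103.3 W

103 W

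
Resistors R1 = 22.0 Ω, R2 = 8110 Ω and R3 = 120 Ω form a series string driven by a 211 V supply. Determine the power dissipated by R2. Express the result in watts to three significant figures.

5.30 W

Since the resistors are in series they all carry the loop current I = V/R_total; the power in any one is I²R.
R_total = 22.0 + 8110 + 120 = 8252 Ω
I = V / R_total = 211 / 8252 = 0.02557 A
P_R2 = I² × R2 = (0.02557)² × 8110 = 5.302 W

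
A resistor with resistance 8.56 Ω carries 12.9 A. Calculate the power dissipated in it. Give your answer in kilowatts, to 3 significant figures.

1.42 kW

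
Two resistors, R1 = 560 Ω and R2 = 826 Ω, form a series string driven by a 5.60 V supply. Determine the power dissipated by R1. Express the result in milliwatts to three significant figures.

9.14 mW

In a series string the same current flows through every resistor — find that current, then P = I²R for the one we want.
R_total = 560 + 826 = 1386 Ω
I = V / R_total = 5.60 / 1386 = 0.004040 A
P_R1 = I² × R1 = (0.004040)² × 560 = 0.009142 W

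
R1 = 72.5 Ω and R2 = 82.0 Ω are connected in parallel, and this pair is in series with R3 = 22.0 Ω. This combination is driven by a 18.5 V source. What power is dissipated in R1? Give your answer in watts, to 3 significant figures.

1.91 W

Combine R1 and R2 into their parallel equivalent first, reducing the network to two series resistors.
R_p = (72.5×82.0)/(72.5+82.0) = 38.48 Ω
R_total = R_p + 22.0 = 38.48 + 22.0 = 60.48 Ω
I = V / R_total = 18.5 / 60.48 = 0.3059 A
Voltage across the parallel pair: V_p = I × R_p = 0.3059 × 38.48 = 11.77 V
Use P = V²/R for R1 with V = V_p.
P_R1 = (11.77)² / 72.5 = 1.911 W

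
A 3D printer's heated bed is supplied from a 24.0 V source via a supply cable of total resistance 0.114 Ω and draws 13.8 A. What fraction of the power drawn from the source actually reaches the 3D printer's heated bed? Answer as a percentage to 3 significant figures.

The supply cable carries the full 13.8 A.
P_line = I² R_line = (13.80)² × 0.114 = 21.71 W
P_source = V I = 24.0 × 13.80 = 331.2 W; P_load = 309.5 W
η = P_load / P_source = 309.5 / 331.2 = 0.9344

93.4 %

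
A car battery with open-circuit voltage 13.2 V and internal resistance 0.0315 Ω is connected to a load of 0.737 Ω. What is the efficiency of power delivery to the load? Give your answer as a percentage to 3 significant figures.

95.9 %

The source delivers εI, of which I²R reaches the load and I²r is lost; since I is common, η = R/(R+r).
η = R / (R + r) = 0.737 / (0.737 + 0.0315) = 0.9590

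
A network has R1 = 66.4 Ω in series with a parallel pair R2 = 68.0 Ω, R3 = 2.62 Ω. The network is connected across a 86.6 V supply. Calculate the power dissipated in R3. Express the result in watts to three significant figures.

3.84 W

First combine the parallel branches into one equivalent R_p, then R1 + R_p is a series pair.
R_p = (68.0×2.62)/(68.0+2.62) = 2.523 Ω
R_total = 66.4 + 2.523 = 68.92 Ω
I = V / R_total = 86.6 / 68.92 = 1.256 A
Voltage across the parallel pair: V_p = I × R_p = 1.256 × 2.523 = 3.170 V
With V_p across R3, its power is V_p²/R3.
P_R3 = (3.170)² / 2.62 = 3.835 W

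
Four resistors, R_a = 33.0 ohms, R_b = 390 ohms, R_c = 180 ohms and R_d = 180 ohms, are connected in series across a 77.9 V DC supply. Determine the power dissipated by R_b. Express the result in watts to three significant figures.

3.86 W

The current is common to all series resistors; compute it, then apply P = I²R for the target.
R_total = 33.0 + 390 + 180 + 180 = 783.0 Ω
I = V / R_total = 77.9 / 783.0 = 0.09949 A
P_R_b = I² × R_b = (0.09949)² × 390 = 3.860 W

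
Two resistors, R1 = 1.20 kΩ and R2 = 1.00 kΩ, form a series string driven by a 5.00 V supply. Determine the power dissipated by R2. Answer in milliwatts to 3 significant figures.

5.17 mW

Since the resistors are in series they all carry the loop current I = V/R_total; the power in any one is I²R.
R_total = (1.20 + 1.00) kΩ = 2200 Ω
I = V / R_total = 5.00 / 2200 = 0.002273 A
P_R2 = I² × R2 = (0.002273)² × 1000 = 0.005165 W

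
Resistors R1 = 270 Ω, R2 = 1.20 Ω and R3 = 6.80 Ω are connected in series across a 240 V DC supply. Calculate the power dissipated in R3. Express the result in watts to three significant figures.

5.07 W

Series elements share the same current, so find I first, then use P = I²R.
R_total = 270 + 1.20 + 6.80 = 278.0 Ω
I = V / R_total = 240 / 278.0 = 0.8633 A
P_R3 = I² × R3 = (0.8633)² × 6.80 = 5.068 W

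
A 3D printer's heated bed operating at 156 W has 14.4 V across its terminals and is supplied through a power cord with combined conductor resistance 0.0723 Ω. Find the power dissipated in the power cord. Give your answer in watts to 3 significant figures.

Line loss is just I²R for the cable — we know both I and R_line directly.
I = P / V = 156 / 14.4 = 10.83 A through the power cord.
P_line = I² R_line = (10.83)² × 0.0723 = 8.485 W

8.49 W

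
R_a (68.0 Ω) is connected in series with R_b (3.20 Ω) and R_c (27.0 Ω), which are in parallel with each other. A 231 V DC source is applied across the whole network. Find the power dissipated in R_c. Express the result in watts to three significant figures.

Reduce the parallel pair to R_p first; the network is then a simple series string.
R_p = (3.20×27.0)/(3.20+27.0) = 2.861 Ω
R_total = 68.0 + 2.861 = 70.86 Ω
I = V / R_total = 231 / 70.86 = 3.260 A
Voltage across the parallel pair: V_p = I × R_p = 3.260 × 2.861 = 9.326 V
R_c is across V_p, so use P = V²/R for that branch.
P_R_c = (9.326)² / 27.0 = 3.222 W

3.22 W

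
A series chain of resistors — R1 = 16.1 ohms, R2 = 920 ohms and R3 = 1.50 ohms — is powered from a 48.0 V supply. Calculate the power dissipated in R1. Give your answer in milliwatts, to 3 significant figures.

42.2 mW

Series elements share the same current, so find I first, then use P = I²R.
R_total = 16.1 + 920 + 1.50 = 937.6 Ω
I = V / R_total = 48.0 / 937.6 = 0.05119 A
P_R1 = I² × R1 = (0.05119)² × 16.1 = 0.04220 W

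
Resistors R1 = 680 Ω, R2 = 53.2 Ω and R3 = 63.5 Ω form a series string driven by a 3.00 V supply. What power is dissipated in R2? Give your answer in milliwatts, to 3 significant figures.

0.754 mW

The current is common to all series resistors; compute it, then apply P = I²R for the target.
R_total = 680 + 53.2 + 63.5 = 796.7 Ω
I = V / R_total = 3.00 / 796.7 = 0.003766 A
P_R2 = I² × R2 = (0.003766)² × 53.2 = 0.0007543 W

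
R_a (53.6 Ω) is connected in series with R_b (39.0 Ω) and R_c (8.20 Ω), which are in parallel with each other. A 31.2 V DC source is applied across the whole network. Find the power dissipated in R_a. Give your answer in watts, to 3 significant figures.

14.3 W

Collapse R_b‖R_c to a single equivalent, reducing the network to two series elements.
R_p = (39.0×8.20)/(39.0+8.20) = 6.775 Ω
R_total = 53.6 + 6.775 = 60.38 Ω
I = V / R_total = 31.2 / 60.38 = 0.5168 A
R_a is in the main series path, so its power is I²R_a.
P_R_a = (0.5168)² × 53.6 = 14.31 W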